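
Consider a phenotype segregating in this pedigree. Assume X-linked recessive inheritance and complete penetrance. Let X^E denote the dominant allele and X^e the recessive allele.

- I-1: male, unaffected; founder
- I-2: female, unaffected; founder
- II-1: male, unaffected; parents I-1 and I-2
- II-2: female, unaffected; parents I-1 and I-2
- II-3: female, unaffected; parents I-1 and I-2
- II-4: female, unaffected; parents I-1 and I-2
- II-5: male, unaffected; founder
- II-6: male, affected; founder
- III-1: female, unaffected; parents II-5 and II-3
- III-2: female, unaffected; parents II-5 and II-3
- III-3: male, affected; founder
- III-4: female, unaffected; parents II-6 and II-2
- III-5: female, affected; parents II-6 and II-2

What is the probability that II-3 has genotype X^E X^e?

I-1 is unaffected, so I-1 is X^E Y.
I-2 is unaffected so carries E and passed e to II-2 (X^E X^e, whose E came from I-1), so I-2 is X^E X^e.
Their cross gives offspring ratios 1/2 X^E X^E : 1/2 X^E X^e. Conditioning on II-3 being unaffected, P(X^E X^e) = 1/2 / 1 = 1/2 before taking II-3's own offspring into account.
II-5 is unaffected, so II-5 is X^E Y.
II-3's offspring (III-1, III-2) would show their recorded status with the same probability whether II-3 is X^E X^e or X^E X^E, so they carry no information and P(X^E X^e) = 1/2.

1/2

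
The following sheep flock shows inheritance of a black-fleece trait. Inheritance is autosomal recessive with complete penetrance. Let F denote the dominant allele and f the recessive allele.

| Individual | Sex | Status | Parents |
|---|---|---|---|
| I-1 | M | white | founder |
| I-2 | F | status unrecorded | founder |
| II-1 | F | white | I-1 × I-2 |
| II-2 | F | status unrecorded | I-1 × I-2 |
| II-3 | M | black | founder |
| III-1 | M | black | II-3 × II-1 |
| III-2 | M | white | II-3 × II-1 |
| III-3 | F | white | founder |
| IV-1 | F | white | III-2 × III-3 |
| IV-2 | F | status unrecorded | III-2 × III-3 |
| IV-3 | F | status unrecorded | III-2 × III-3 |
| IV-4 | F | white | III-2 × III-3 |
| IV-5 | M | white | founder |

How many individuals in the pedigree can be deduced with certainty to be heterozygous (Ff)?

Obligate heterozygotes: II-1 is white so carries F and passed f to III-1 (ff), so II-1 is Ff; III-2 is white so carries F and received f from II-3 (ff), so III-2 is Ff.
Every other individual is either homozygous by phenotype or has at least one consistent homozygous assignment, so the count is 2.

2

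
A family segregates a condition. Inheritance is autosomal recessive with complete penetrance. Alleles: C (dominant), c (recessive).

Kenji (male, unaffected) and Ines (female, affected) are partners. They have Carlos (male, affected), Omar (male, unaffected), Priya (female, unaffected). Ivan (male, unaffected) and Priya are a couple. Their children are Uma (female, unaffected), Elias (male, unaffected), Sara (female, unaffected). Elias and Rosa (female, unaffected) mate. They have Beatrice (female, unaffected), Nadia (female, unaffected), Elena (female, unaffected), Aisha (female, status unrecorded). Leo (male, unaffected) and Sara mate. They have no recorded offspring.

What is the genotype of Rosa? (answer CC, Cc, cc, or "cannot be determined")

cannot be determined

Rosa's phenotype allows CC or Cc, and no parent or child forces a single allele at both positions; consistent genotype assignments exist with Rosa as CC or Cc.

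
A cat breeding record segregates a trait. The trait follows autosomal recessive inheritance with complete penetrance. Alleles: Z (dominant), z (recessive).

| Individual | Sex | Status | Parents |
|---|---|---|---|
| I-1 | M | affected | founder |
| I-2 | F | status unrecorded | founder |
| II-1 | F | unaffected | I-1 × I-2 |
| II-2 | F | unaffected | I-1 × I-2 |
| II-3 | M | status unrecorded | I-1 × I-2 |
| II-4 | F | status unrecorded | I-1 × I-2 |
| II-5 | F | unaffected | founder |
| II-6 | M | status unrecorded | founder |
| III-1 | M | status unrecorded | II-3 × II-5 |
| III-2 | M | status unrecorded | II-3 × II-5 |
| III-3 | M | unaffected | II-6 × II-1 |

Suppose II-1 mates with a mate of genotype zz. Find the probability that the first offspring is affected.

1/2

II-1 is unaffected so carries Z and received z from I-1 (zz), so II-1 is Zz.
The cross gives 1/2 Zz : 1/2 zz, so P(offspring is affected) = 1/2.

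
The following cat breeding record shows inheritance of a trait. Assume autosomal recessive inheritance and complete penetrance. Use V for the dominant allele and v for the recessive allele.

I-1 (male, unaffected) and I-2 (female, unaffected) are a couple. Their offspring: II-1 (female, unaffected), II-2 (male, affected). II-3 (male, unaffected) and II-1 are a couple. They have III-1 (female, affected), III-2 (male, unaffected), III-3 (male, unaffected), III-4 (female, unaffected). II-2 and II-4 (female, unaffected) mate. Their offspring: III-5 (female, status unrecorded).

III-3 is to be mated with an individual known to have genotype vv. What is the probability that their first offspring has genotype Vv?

2/3

II-3 is unaffected so carries V and passed v to III-1 (vv), so II-3 is Vv.
II-1 is unaffected so carries V and passed v to III-1 (vv), so II-1 is Vv.
III-3 is an unaffected offspring of II-3 (Vv) × II-1 (Vv), whose cross gives 1/4 VV : 1/2 Vv : 1/4 vv; conditioning on being unaffected, III-3 is VV with probability 1/3, Vv with probability 2/3.
Summing over parental genotype combinations, P(offspring has genotype Vv) = 1/3·1 + 2/3·1/2 = 2/3.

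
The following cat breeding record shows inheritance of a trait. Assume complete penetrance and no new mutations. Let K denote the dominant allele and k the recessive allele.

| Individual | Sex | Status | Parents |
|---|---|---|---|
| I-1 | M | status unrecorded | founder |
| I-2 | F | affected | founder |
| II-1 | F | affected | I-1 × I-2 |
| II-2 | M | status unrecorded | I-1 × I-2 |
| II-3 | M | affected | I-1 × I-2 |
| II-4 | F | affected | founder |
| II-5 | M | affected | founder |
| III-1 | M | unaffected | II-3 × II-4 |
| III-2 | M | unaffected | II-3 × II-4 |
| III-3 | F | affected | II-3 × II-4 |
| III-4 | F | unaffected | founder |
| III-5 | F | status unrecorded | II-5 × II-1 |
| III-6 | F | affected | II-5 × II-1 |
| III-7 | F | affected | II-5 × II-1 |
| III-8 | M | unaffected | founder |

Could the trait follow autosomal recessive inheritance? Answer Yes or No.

No

Under autosomal recessive, III-1 (unaffected, male) cannot arise from II-3 (affected) × II-4 (affected).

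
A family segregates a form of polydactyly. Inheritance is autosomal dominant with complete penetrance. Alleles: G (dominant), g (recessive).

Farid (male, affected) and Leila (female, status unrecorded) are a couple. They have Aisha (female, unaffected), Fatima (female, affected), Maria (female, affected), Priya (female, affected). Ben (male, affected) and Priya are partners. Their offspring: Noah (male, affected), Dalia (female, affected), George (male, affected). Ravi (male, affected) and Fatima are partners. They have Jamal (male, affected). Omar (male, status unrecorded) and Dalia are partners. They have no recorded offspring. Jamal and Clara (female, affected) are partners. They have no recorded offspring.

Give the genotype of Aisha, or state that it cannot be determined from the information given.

gg

Aisha is unaffected, so Aisha is gg.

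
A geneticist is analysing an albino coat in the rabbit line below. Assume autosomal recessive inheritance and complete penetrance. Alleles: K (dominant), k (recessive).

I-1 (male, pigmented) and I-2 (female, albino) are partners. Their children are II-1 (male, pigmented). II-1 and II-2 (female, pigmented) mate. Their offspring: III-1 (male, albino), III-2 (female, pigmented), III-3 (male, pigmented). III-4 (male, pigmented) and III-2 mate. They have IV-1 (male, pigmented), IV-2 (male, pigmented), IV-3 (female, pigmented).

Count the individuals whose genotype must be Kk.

2

Obligate heterozygotes: II-1 is pigmented so carries K and received k from I-2 (kk), so II-1 is Kk; II-2 is pigmented so carries K and passed k to III-1 (kk), so II-2 is Kk.
Every other individual is either homozygous by phenotype or has at least one consistent homozygous assignment, so the count is 2.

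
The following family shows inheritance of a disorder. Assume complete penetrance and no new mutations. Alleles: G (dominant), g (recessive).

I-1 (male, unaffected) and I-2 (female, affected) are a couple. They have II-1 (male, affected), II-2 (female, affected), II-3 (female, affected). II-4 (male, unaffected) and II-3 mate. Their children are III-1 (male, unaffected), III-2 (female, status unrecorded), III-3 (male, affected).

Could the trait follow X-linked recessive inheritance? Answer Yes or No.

Under X-linked recessive, II-2 (affected, female) cannot arise from I-1 (unaffected) × I-2 (affected).

No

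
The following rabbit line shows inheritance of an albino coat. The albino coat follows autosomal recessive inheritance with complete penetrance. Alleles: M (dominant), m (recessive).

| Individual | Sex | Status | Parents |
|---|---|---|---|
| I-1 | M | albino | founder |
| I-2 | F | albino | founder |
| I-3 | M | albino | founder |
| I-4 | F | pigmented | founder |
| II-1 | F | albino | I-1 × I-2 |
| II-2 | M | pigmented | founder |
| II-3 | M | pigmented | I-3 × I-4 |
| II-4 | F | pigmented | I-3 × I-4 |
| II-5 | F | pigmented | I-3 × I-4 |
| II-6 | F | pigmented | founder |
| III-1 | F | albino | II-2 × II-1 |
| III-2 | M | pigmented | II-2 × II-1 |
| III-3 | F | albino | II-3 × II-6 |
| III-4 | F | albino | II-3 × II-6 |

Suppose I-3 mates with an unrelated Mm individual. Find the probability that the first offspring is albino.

1/2

I-3 is albino, so I-3 is mm.
The cross gives 1/2 Mm : 1/2 mm, so P(offspring is albino) = 1/2.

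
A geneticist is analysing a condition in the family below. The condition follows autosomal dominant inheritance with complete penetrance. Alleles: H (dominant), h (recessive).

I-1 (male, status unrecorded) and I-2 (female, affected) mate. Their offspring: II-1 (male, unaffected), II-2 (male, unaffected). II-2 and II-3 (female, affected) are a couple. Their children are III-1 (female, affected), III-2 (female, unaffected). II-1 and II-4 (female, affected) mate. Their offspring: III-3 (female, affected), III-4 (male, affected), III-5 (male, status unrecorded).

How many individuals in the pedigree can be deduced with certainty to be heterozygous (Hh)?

5

Obligate heterozygotes: I-2 is affected so carries H and passed h to II-1 (hh), so I-2 is Hh; II-3 is affected so carries H and passed h to III-2 (hh), so II-3 is Hh; III-1 is affected so carries H and received h from II-2 (hh), so III-1 is Hh; III-3 is affected so carries H and received h from II-1 (hh), so III-3 is Hh; III-4 is affected so carries H and received h from II-1 (hh), so III-4 is Hh.
Every other individual is either homozygous by phenotype or has at least one consistent homozygous assignment, so the count is 5.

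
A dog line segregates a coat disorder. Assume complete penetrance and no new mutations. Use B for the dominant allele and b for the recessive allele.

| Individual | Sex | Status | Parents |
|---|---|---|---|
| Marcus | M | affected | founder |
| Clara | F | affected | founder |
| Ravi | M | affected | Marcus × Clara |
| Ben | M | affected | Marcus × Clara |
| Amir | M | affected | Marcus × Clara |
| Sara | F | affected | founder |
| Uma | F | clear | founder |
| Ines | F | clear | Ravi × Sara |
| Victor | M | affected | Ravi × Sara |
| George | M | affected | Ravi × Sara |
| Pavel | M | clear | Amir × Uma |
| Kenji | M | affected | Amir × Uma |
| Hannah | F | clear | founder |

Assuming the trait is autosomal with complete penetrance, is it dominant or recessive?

dominant

Ravi and Sara are both affected yet have a clear child Ines. Under a recessive model two affected parents are homozygous and every child would be affected, so the trait cannot be recessive.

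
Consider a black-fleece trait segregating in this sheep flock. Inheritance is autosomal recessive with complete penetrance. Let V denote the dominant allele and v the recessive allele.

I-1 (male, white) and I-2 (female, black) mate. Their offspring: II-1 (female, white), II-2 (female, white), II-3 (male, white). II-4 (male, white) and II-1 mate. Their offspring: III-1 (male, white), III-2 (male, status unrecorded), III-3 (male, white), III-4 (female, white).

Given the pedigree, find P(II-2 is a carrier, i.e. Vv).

1

II-2 is white so carries V and received v from I-2 (vv), so II-2 is Vv, giving P(Vv) = 1.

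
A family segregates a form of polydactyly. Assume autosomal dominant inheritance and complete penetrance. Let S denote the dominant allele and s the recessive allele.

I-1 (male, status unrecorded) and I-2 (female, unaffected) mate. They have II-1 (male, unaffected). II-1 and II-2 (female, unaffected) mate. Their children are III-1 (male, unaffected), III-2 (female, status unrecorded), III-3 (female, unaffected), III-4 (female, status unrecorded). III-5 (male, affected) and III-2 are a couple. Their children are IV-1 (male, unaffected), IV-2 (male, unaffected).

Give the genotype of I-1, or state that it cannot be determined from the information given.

I-1's phenotype is unrecorded, and no parent or child forces a single allele at both positions; consistent genotype assignments exist with I-1 as Ss or ss.

cannot be determined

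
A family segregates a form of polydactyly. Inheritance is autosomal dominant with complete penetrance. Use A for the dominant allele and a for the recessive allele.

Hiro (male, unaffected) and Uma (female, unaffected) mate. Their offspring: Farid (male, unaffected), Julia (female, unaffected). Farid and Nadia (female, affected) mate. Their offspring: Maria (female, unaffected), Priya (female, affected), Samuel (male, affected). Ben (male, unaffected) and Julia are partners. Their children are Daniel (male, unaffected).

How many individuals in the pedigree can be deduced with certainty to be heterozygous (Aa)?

3

Obligate heterozygotes: Nadia is affected so carries A and passed a to Maria (aa), so Nadia is Aa; Priya is affected so carries A and received a from Farid (aa), so Priya is Aa; Samuel is affected so carries A and received a from Farid (aa), so Samuel is Aa.
Every other individual is either homozygous by phenotype or has at least one consistent homozygous assignment, so the count is 3.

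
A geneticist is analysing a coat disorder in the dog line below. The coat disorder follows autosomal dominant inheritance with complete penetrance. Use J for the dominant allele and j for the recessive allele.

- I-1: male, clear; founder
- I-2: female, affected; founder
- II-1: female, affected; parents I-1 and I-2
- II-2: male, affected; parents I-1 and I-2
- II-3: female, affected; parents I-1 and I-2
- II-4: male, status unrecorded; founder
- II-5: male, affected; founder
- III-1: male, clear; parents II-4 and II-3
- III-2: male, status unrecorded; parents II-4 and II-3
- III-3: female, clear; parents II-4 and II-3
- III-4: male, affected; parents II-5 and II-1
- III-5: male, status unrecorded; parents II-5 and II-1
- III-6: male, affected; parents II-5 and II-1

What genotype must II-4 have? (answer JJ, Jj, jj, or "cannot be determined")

II-4's phenotype is unrecorded, and no parent or child forces a single allele at both positions; consistent genotype assignments exist with II-4 as Jj or jj.

cannot be determined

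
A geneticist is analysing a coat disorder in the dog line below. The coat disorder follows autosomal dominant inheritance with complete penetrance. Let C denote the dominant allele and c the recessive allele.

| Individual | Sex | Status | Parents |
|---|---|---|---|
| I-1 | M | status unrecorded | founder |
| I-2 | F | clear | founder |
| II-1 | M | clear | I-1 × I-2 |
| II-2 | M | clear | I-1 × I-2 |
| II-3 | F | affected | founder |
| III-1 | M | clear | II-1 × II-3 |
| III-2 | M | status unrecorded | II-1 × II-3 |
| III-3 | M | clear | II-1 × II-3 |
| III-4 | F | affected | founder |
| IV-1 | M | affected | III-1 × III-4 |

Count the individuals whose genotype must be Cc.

Obligate heterozygotes: II-3 is affected so carries C and passed c to III-1 (cc), so II-3 is Cc; IV-1 is affected so carries C and received c from III-1 (cc), so IV-1 is Cc.
Every other individual is either homozygous by phenotype or has at least one consistent homozygous assignment, so the count is 2.

2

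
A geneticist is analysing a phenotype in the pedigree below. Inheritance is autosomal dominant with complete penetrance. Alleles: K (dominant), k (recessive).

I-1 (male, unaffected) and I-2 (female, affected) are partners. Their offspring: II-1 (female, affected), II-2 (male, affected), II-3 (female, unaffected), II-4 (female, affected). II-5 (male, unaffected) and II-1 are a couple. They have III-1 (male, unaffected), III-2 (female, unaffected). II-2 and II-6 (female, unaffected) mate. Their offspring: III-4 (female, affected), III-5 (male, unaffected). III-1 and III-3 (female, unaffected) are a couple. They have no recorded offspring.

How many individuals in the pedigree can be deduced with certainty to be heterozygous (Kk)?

Obligate heterozygotes: I-2 is affected so carries K and passed k to II-3 (kk), so I-2 is Kk; II-1 is affected so carries K and received k from I-1 (kk), so II-1 is Kk; II-2 is affected so carries K and received k from I-1 (kk), so II-2 is Kk; II-4 is affected so carries K and received k from I-1 (kk), so II-4 is Kk; III-4 is affected so carries K and received k from II-6 (kk), so III-4 is Kk.
Every other individual is either homozygous by phenotype or has at least one consistent homozygous assignment, so the count is 5.

5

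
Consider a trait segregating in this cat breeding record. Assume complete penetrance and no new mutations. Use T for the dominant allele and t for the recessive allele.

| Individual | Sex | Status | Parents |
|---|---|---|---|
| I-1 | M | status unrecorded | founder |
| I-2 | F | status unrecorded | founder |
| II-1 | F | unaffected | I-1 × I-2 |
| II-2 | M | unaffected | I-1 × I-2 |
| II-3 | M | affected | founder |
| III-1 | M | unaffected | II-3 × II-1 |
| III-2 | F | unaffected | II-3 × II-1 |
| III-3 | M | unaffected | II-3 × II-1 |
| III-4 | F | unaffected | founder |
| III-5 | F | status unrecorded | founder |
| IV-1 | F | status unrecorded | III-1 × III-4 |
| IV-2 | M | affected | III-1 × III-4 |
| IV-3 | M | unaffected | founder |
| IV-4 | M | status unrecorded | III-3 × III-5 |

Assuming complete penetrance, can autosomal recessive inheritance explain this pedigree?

A consistent assignment under autosomal recessive exists: I-1 TT, I-2 TT, II-1 TT, II-2 TT, II-3 tt, III-1 Tt, III-2 Tt, III-3 Tt, III-4 Tt, III-5 TT, IV-1 TT, IV-2 tt, IV-3 TT, IV-4 TT.
In this assignment every recorded phenotype matches its genotype and every non-founder's genotype is obtainable from its parents' genotypes, so the pedigree is consistent.

Yes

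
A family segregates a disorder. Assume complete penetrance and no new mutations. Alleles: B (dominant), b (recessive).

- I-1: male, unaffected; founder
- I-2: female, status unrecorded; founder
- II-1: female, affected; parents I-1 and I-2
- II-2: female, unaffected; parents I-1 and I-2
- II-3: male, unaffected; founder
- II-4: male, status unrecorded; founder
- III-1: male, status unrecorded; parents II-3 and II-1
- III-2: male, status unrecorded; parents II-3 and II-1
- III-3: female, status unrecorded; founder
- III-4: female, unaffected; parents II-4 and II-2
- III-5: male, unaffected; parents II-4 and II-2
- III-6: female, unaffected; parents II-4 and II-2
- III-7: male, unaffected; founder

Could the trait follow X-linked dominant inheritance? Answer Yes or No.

Yes

A consistent assignment under X-linked dominant exists: I-1 X^b Y, I-2 X^B X^b, II-1 X^B X^b, II-2 X^b X^b, II-3 X^b Y, II-4 X^b Y, III-1 X^B Y, III-2 X^B Y, III-3 X^B X^B, III-4 X^b X^b, III-5 X^b Y, III-6 X^b X^b, III-7 X^b Y.
In this assignment every recorded phenotype matches its genotype and every non-founder's genotype is obtainable from its parents' genotypes, so the pedigree is consistent.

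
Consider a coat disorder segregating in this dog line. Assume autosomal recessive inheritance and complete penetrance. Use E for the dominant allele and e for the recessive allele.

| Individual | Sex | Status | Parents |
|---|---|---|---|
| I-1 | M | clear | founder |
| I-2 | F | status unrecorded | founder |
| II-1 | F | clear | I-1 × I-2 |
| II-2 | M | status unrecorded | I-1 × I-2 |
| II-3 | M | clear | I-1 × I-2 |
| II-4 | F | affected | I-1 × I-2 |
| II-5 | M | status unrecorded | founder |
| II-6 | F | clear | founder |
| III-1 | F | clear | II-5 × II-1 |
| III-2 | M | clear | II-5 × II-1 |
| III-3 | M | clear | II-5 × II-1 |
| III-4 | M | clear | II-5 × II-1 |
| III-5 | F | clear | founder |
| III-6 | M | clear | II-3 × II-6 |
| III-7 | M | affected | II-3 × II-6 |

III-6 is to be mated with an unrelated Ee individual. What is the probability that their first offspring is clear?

5/6

II-3 is clear so carries E and passed e to III-7 (ee), so II-3 is Ee.
II-6 is clear so carries E and passed e to III-7 (ee), so II-6 is Ee.
III-6 is a clear offspring of II-3 (Ee) × II-6 (Ee), whose cross gives 1/4 EE : 1/2 Ee : 1/4 ee; conditioning on being clear, III-6 is EE with probability 1/3, Ee with probability 2/3.
Summing over parental genotype combinations, P(offspring is clear) = 1/3·1 + 2/3·3/4 = 5/6.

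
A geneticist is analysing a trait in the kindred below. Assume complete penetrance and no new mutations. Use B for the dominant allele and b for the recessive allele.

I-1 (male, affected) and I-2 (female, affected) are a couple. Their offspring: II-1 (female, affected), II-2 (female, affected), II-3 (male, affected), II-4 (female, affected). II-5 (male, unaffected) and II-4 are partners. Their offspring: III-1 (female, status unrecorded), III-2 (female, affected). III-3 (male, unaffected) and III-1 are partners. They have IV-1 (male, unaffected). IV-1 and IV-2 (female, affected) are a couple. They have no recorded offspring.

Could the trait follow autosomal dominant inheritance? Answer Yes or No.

Yes

A consistent assignment under autosomal dominant exists: I-1 BB, I-2 BB, II-1 BB, II-2 BB, II-3 BB, II-4 BB, II-5 bb, III-1 Bb, III-2 Bb, III-3 bb, IV-1 bb, IV-2 BB.
In this assignment every recorded phenotype matches its genotype and every non-founder's genotype is obtainable from its parents' genotypes, so the pedigree is consistent.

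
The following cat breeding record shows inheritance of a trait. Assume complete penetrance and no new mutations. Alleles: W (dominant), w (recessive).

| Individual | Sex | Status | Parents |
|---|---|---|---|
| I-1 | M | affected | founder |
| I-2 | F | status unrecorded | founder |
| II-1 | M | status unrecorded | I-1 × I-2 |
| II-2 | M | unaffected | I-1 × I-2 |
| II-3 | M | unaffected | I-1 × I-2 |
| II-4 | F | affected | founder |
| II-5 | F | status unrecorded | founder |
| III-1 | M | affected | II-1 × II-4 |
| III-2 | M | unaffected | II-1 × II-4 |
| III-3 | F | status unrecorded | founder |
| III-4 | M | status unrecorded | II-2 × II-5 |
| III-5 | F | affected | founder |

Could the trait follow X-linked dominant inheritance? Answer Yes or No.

Yes

A consistent assignment under X-linked dominant exists: I-1 X^W Y, I-2 X^W X^w, II-1 X^W Y, II-2 X^w Y, II-3 X^w Y, II-4 X^W X^w, II-5 X^W X^W, III-1 X^W Y, III-2 X^w Y, III-3 X^W X^W, III-4 X^W Y, III-5 X^W X^W.
In this assignment every recorded phenotype matches its genotype and every non-founder's genotype is obtainable from its parents' genotypes, so the pedigree is consistent.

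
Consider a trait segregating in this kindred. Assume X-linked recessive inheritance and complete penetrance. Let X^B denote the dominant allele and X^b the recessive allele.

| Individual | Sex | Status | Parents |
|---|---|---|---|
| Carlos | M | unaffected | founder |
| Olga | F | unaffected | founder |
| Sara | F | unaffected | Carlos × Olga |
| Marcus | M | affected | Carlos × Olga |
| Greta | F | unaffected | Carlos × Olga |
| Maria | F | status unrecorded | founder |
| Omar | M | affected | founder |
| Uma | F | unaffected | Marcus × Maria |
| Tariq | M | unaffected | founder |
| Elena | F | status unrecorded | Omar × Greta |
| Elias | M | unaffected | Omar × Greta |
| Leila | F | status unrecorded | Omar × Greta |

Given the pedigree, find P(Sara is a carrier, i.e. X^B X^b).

1/2

Carlos is unaffected, so Carlos is X^B Y.
Olga is unaffected so carries B and passed b to Marcus (X^b Y), so Olga is X^B X^b.
Their cross gives offspring ratios 1/2 X^B X^B : 1/2 X^B X^b. Conditioning on Sara being unaffected, P(X^B X^b) = 1/2 / 1 = 1/2.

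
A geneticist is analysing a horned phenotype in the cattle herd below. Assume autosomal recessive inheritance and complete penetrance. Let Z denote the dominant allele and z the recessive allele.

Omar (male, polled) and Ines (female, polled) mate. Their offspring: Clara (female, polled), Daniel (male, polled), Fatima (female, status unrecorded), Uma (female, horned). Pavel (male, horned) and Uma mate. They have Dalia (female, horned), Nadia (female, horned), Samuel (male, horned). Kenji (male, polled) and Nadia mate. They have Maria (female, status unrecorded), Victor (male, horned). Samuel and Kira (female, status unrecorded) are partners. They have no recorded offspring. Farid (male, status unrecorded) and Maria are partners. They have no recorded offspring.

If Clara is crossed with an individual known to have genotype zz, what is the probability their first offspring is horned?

Omar is polled so carries Z and passed z to Uma (zz), so Omar is Zz.
Ines is polled so carries Z and passed z to Uma (zz), so Ines is Zz.
Clara is a polled offspring of Omar (Zz) × Ines (Zz), whose cross gives 1/4 ZZ : 1/2 Zz : 1/4 zz; conditioning on being polled, Clara is ZZ with probability 1/3, Zz with probability 2/3.
Summing over parental genotype combinations, P(offspring is horned) = 2/3·1/2 = 1/3.

1/3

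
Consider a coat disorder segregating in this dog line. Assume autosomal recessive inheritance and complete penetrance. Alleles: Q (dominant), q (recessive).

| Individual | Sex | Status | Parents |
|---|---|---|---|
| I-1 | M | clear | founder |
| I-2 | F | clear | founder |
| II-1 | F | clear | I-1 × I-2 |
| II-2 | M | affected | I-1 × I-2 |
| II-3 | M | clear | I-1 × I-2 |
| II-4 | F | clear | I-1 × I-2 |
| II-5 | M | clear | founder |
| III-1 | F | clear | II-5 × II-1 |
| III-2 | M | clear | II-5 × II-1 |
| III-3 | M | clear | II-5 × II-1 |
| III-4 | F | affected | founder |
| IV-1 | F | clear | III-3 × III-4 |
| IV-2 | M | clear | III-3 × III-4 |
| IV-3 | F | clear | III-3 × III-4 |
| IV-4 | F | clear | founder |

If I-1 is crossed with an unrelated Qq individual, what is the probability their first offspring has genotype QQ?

I-1 is clear so carries Q and passed q to II-2 (qq), so I-1 is Qq.
The cross gives 1/4 QQ : 1/2 Qq : 1/4 qq, so P(offspring has genotype QQ) = 1/4.

1/4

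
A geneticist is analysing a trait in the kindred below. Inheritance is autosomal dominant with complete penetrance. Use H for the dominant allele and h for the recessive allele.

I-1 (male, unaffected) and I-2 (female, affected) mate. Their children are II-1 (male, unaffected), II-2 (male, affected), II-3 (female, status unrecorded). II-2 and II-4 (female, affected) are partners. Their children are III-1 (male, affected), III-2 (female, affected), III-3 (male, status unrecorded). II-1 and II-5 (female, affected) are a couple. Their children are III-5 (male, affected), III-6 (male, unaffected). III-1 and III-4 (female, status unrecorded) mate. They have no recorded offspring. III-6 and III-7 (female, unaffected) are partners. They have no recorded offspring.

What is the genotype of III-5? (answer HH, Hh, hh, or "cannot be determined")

From phenotype alone, III-5 is HH or Hh.
III-5 is affected so carries H and received h from II-1 (hh), so III-5 is Hh.

Hh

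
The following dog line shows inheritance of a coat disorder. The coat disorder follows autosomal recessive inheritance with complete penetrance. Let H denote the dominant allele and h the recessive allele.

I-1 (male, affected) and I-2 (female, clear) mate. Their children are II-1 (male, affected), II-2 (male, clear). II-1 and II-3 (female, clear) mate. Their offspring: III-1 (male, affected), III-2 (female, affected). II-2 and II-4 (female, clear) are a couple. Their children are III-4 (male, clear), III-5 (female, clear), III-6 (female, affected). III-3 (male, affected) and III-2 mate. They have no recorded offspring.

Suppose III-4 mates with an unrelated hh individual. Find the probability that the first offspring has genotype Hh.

II-2 is clear so carries H and received h from I-1 (hh), so II-2 is Hh.
II-4 is clear so carries H and passed h to III-6 (hh), so II-4 is Hh.
III-4 is a clear offspring of II-2 (Hh) × II-4 (Hh), whose cross gives 1/4 HH : 1/2 Hh : 1/4 hh; conditioning on being clear, III-4 is HH with probability 1/3, Hh with probability 2/3.
Summing over parental genotype combinations, P(offspring has genotype Hh) = 1/3·1 + 2/3·1/2 = 2/3.

2/3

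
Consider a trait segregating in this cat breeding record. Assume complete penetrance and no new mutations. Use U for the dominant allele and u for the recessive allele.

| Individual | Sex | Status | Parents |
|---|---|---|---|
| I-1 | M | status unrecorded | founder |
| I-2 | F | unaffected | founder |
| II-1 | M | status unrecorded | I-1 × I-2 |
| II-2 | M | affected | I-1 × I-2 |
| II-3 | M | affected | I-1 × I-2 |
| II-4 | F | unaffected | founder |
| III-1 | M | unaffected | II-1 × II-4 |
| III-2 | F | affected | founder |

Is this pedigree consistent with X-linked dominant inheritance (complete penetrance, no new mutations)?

Under X-linked dominant, II-2 (affected, male) cannot arise from I-1 (unrecorded) × I-2 (unaffected).

No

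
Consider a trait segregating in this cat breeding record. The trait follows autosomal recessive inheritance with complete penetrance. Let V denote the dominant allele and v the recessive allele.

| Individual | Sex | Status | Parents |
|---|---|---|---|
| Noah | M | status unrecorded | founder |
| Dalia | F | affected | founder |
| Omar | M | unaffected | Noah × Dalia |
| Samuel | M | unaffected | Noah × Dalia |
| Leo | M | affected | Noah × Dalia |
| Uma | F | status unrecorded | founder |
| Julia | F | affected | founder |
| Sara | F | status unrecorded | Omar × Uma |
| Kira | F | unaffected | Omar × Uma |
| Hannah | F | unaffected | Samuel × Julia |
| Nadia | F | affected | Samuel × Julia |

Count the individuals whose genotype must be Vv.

Obligate heterozygotes: Noah passed V to Omar (Vv, whose v came from Dalia) and passed v to Leo (vv), so Noah is Vv; Omar is unaffected so carries V and received v from Dalia (vv), so Omar is Vv; Samuel is unaffected so carries V and received v from Dalia (vv), so Samuel is Vv; Hannah is unaffected so carries V and received v from Julia (vv), so Hannah is Vv.
Every other individual is either homozygous by phenotype or has at least one consistent homozygous assignment, so the count is 4.

4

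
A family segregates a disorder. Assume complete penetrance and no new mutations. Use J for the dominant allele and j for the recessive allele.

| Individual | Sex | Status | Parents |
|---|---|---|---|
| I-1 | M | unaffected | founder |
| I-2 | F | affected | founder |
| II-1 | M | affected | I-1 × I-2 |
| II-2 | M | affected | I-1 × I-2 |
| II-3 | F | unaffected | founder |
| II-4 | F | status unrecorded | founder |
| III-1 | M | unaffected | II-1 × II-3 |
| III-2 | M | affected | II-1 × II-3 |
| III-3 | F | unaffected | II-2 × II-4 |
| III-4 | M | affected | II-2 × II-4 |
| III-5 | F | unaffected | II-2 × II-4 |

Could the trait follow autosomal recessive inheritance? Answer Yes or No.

A consistent assignment under autosomal recessive exists: I-1 Jj, I-2 jj, II-1 jj, II-2 jj, II-3 Jj, II-4 Jj, III-1 Jj, III-2 jj, III-3 Jj, III-4 jj, III-5 Jj.
In this assignment every recorded phenotype matches its genotype and every non-founder's genotype is obtainable from its parents' genotypes, so the pedigree is consistent.

Yes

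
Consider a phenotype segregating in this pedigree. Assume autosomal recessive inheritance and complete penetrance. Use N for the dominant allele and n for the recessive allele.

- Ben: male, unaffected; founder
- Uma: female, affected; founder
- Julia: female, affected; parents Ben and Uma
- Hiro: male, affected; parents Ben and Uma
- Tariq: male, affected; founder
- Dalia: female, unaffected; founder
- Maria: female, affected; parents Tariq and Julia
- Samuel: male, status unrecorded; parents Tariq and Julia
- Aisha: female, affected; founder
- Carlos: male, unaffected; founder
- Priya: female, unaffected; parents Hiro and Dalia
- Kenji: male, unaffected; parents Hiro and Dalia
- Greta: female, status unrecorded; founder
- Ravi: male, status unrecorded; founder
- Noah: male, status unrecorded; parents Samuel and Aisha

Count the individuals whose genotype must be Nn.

3

Obligate heterozygotes: Ben is unaffected so carries N and passed n to Julia (nn), so Ben is Nn; Priya is unaffected so carries N and received n from Hiro (nn), so Priya is Nn; Kenji is unaffected so carries N and received n from Hiro (nn), so Kenji is Nn.
Every other individual is either homozygous by phenotype or has at least one consistent homozygous assignment, so the count is 3.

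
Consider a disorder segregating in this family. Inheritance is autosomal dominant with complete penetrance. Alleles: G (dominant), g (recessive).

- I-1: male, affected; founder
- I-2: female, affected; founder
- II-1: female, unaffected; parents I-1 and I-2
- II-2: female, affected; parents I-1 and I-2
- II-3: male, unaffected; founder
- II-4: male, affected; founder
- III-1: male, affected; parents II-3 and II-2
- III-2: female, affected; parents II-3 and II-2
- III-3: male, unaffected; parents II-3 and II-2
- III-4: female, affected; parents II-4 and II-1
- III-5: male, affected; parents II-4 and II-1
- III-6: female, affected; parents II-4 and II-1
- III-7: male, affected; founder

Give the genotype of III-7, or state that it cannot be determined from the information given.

cannot be determined

III-7's phenotype allows GG or Gg, and no parent or child forces a single allele at both positions; consistent genotype assignments exist with III-7 as GG or Gg.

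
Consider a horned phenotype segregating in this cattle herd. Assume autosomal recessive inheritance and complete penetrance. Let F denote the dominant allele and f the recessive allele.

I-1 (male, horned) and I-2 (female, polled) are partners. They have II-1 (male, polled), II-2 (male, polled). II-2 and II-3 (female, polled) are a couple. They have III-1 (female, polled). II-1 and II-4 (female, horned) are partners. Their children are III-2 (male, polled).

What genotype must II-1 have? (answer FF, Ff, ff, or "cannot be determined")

Ff

From phenotype alone, II-1 is FF or Ff.
II-1 is polled so carries F and received f from I-1 (ff), so II-1 is Ff.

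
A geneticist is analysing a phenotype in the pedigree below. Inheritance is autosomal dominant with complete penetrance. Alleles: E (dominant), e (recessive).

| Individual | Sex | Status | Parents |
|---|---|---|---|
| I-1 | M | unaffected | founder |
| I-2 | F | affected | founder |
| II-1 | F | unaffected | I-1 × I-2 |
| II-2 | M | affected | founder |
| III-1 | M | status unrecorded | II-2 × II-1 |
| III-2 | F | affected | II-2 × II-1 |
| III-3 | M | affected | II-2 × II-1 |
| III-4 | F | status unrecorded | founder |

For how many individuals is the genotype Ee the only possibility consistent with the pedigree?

3

Obligate heterozygotes: I-2 is affected so carries E and passed e to II-1 (ee), so I-2 is Ee; III-2 is affected so carries E and received e from II-1 (ee), so III-2 is Ee; III-3 is affected so carries E and received e from II-1 (ee), so III-3 is Ee.
Every other individual is either homozygous by phenotype or has at least one consistent homozygous assignment, so the count is 3.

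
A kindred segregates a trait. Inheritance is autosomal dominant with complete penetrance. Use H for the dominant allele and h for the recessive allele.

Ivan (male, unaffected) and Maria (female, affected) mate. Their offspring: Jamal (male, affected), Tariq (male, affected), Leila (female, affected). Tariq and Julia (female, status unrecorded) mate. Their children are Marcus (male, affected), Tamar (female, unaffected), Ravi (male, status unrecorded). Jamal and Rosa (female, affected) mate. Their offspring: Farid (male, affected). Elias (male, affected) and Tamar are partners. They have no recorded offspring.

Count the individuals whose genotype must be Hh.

3

Obligate heterozygotes: Jamal is affected so carries H and received h from Ivan (hh), so Jamal is Hh; Tariq is affected so carries H and received h from Ivan (hh), so Tariq is Hh; Leila is affected so carries H and received h from Ivan (hh), so Leila is Hh.
Every other individual is either homozygous by phenotype or has at least one consistent homozygous assignment, so the count is 3.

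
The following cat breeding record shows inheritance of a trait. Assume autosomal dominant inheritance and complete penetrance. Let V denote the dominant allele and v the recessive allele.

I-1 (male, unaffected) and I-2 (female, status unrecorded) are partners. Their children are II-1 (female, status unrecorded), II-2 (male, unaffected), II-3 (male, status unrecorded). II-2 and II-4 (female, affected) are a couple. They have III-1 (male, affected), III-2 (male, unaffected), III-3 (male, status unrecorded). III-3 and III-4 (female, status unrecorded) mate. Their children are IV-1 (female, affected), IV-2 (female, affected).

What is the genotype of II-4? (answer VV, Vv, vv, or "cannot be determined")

Vv

From phenotype alone, II-4 is VV or Vv.
II-4 is affected so carries V and passed v to III-2 (vv), so II-4 is Vv.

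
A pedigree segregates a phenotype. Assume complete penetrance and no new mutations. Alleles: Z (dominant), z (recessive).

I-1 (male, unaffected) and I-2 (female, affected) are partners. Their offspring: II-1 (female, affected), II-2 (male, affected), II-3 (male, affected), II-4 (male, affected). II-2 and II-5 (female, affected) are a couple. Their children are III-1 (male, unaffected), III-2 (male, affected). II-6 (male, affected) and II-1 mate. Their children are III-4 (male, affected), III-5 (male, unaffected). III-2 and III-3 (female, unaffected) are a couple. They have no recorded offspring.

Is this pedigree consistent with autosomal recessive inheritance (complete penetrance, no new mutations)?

Under autosomal recessive, III-1 (unaffected, male) cannot arise from II-2 (affected) × II-5 (affected).

No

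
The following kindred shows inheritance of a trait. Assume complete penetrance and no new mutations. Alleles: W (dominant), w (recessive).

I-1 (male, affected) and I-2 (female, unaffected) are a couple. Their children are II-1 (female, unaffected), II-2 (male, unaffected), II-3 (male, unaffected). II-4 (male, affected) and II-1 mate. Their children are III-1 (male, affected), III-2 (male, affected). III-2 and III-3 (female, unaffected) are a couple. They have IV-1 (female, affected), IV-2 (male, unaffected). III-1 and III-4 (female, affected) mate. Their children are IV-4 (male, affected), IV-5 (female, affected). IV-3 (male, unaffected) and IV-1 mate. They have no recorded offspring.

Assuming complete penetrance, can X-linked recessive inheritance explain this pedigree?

Yes

A consistent assignment under X-linked recessive exists: I-1 X^w Y, I-2 X^W X^W, II-1 X^W X^w, II-2 X^W Y, II-3 X^W Y, II-4 X^w Y, III-1 X^w Y, III-2 X^w Y, III-3 X^W X^w, III-4 X^w X^w, IV-1 X^w X^w, IV-2 X^W Y, IV-3 X^W Y, IV-4 X^w Y, IV-5 X^w X^w.
In this assignment every recorded phenotype matches its genotype and every non-founder's genotype is obtainable from its parents' genotypes, so the pedigree is consistent.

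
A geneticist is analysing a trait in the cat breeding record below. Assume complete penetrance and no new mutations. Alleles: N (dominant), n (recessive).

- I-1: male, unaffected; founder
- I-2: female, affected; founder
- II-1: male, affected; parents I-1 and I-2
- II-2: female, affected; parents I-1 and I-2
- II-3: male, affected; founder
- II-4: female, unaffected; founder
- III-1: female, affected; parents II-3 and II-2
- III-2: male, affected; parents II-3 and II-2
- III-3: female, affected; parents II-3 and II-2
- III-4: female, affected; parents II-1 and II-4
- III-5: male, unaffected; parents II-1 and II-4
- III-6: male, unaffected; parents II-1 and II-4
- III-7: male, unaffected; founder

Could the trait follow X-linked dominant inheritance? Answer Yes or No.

Yes

A consistent assignment under X-linked dominant exists: I-1 X^n Y, I-2 X^N X^N, II-1 X^N Y, II-2 X^N X^n, II-3 X^N Y, II-4 X^n X^n, III-1 X^N X^N, III-2 X^N Y, III-3 X^N X^N, III-4 X^N X^n, III-5 X^n Y, III-6 X^n Y, III-7 X^n Y.
In this assignment every recorded phenotype matches its genotype and every non-founder's genotype is obtainable from its parents' genotypes, so the pedigree is consistent.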